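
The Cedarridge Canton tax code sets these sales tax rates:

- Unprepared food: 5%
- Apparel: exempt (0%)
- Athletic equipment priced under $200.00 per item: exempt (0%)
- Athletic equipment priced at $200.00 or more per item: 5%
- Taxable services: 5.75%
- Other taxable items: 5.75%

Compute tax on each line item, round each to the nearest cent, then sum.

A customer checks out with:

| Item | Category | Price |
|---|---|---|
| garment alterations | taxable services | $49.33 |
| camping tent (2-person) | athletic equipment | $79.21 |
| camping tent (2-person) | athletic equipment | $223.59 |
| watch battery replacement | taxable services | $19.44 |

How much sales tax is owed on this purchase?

Garment alterations $49.33: taxable services → 5.75% → $2.84
Camping tent (2-person) $79.21: athletic equipment, under $200.00 → 0% → $0.00
Camping tent (2-person) $223.59: athletic equipment, $200.00 or more → 5% → $11.18
Watch battery replacement $19.44: taxable services → 5.75% → $1.12
Total tax = $2.84 + $11.18 + $1.12 = $15.14

$15.14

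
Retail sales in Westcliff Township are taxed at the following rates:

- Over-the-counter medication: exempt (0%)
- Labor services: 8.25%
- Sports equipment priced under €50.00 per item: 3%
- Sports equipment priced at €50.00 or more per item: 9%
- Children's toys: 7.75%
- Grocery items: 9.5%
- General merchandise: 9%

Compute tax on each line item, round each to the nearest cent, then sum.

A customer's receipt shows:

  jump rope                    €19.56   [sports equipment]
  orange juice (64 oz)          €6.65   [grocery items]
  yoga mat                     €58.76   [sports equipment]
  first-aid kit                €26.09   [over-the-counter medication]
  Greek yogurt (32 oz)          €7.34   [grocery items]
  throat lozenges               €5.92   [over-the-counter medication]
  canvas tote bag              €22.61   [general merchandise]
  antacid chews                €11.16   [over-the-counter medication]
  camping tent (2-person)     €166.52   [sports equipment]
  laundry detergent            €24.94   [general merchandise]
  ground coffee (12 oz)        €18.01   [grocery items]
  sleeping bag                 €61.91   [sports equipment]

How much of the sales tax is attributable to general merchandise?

€4.27

Canvas tote bag €22.61: general merchandise → 9% → €2.03
Laundry detergent €24.94: general merchandise → 9% → €2.24
Tax on general merchandise = €2.03 + €2.24 = €4.27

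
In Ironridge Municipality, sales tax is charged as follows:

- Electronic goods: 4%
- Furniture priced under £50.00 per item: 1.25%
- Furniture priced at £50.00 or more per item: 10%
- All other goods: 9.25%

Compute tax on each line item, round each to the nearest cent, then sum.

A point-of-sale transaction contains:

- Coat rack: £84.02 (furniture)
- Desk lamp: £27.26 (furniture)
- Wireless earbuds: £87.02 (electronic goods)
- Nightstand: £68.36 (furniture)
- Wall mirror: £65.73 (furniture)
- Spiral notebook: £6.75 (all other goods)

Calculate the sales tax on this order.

Coat rack £84.02: furniture, £50.00 or more → 10% → £8.40
Desk lamp £27.26: furniture, under £50.00 → 1.25% → £0.34
Wireless earbuds £87.02: electronic goods → 4% → £3.48
Nightstand £68.36: furniture, £50.00 or more → 10% → £6.84
Wall mirror £65.73: furniture, £50.00 or more → 10% → £6.57
Spiral notebook £6.75: all other goods → 9.25% → £0.62
Total tax = £8.40 + £0.34 + £3.48 + £6.84 + £6.57 + £0.62 = £26.25

£26.25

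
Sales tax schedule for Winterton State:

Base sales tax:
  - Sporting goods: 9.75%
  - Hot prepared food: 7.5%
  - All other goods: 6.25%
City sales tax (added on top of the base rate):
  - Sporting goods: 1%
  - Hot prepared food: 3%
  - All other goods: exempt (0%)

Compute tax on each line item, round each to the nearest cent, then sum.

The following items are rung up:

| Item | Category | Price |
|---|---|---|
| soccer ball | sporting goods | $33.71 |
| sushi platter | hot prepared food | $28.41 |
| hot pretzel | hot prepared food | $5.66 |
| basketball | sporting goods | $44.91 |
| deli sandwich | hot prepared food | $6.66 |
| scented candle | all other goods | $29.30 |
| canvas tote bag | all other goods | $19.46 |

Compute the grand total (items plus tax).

Soccer ball $33.71: sporting goods → 9.75% + 1% city = 10.75% → $3.62
Sushi platter $28.41: hot prepared food → 7.5% + 3% city = 10.5% → $2.98
Hot pretzel $5.66: hot prepared food → 7.5% + 3% city = 10.5% → $0.59
Basketball $44.91: sporting goods → 9.75% + 1% city = 10.75% → $4.83
Deli sandwich $6.66: hot prepared food → 7.5% + 3% city = 10.5% → $0.70
Scented candle $29.30: all other goods → 6.25% + 0% city = 6.25% → $1.83
Canvas tote bag $19.46: all other goods → 6.25% + 0% city = 6.25% → $1.22
Subtotal = $168.11; tax = $15.77; total due = $183.88

$183.88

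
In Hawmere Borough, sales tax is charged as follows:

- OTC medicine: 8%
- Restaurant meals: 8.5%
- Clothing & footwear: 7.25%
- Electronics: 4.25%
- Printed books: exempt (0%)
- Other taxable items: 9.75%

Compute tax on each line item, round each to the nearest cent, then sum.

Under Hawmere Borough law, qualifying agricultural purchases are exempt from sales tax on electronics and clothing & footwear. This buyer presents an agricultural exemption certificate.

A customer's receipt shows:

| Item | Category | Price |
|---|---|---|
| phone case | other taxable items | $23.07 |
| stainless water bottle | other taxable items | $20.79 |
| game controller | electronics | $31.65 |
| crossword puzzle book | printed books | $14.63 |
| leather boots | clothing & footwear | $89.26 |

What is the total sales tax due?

Phone case $23.07: other taxable items → 9.75% → $2.25
Stainless water bottle $20.79: other taxable items → 9.75% → $2.03
Game controller $31.65: electronics, buyer-exempt → 0% → $0.00
Crossword puzzle book $14.63: printed books → 0% → $0.00
Leather boots $89.26: clothing & footwear, buyer-exempt → 0% → $0.00
Total tax = $2.25 + $2.03 = $4.28

$4.28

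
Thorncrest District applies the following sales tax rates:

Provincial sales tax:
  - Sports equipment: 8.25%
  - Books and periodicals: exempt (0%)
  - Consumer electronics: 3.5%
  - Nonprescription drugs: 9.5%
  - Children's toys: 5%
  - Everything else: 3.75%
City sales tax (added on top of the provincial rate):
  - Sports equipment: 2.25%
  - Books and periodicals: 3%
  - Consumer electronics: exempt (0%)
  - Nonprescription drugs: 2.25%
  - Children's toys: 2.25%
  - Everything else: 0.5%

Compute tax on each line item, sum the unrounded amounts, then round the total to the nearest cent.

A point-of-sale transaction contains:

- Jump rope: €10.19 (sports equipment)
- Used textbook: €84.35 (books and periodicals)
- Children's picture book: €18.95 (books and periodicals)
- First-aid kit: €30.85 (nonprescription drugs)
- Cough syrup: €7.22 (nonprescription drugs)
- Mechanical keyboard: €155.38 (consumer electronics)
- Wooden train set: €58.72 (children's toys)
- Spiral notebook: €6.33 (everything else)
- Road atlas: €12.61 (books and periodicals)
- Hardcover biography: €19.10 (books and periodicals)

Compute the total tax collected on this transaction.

Jump rope €10.19: sports equipment → 8.25% + 2.25% city = 10.5% → €1.06995
Used textbook €84.35: books and periodicals → 0% + 3% city = 3% → €2.5305
Children's picture book €18.95: books and periodicals → 0% + 3% city = 3% → €0.5685
First-aid kit €30.85: nonprescription drugs → 9.5% + 2.25% city = 11.75% → €3.624875
Cough syrup €7.22: nonprescription drugs → 9.5% + 2.25% city = 11.75% → €0.84835
Mechanical keyboard €155.38: consumer electronics → 3.5% + 0% city = 3.5% → €5.4383
Wooden train set €58.72: children's toys → 5% + 2.25% city = 7.25% → €4.2572
Spiral notebook €6.33: everything else → 3.75% + 0.5% city = 4.25% → €0.269025
Road atlas €12.61: books and periodicals → 0% + 3% city = 3% → €0.3783
Hardcover biography €19.10: books and periodicals → 0% + 3% city = 3% → €0.573
Unrounded tax sum = €19.558 → €19.56

€19.56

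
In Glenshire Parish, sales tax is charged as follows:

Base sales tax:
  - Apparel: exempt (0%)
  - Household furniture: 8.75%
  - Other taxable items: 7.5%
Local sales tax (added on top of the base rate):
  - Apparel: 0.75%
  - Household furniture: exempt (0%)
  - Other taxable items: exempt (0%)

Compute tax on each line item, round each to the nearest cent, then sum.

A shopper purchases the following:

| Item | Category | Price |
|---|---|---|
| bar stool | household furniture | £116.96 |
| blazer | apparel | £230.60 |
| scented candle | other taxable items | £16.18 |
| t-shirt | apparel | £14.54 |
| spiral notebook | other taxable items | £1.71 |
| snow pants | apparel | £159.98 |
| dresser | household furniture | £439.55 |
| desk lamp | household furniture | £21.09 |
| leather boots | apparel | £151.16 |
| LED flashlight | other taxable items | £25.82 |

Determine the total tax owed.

Bar stool £116.96: household furniture → 8.75% + 0% local = 8.75% → £10.23
Blazer £230.60: apparel → 0% + 0.75% local = 0.75% → £1.73
Scented candle £16.18: other taxable items → 7.5% + 0% local = 7.5% → £1.21
T-shirt £14.54: apparel → 0% + 0.75% local = 0.75% → £0.11
Spiral notebook £1.71: other taxable items → 7.5% + 0% local = 7.5% → £0.13
Snow pants £159.98: apparel → 0% + 0.75% local = 0.75% → £1.20
Dresser £439.55: household furniture → 8.75% + 0% local = 8.75% → £38.46
Desk lamp £21.09: household furniture → 8.75% + 0% local = 8.75% → £1.85
Leather boots £151.16: apparel → 0% + 0.75% local = 0.75% → £1.13
LED flashlight £25.82: other taxable items → 7.5% + 0% local = 7.5% → £1.94
Total tax = £10.23 + £1.73 + £1.21 + £0.11 + £0.13 + £1.20 + £38.46 + £1.85 + £1.13 + £1.94 = £57.99

£57.99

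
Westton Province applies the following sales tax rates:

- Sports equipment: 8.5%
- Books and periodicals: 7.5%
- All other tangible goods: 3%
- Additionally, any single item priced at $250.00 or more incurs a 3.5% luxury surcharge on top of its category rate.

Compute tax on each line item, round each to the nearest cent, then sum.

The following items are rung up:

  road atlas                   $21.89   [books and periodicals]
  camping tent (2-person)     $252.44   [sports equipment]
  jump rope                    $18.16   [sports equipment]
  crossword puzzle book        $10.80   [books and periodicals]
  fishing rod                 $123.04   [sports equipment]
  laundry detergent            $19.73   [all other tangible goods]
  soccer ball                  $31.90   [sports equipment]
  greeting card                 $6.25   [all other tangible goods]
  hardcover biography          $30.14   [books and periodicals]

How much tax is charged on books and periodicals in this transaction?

$4.71

Road atlas $21.89: books and periodicals → 7.5% → $1.64
Crossword puzzle book $10.80: books and periodicals → 7.5% → $0.81
Hardcover biography $30.14: books and periodicals → 7.5% → $2.26
Tax on books and periodicals = $1.64 + $0.81 + $2.26 = $4.71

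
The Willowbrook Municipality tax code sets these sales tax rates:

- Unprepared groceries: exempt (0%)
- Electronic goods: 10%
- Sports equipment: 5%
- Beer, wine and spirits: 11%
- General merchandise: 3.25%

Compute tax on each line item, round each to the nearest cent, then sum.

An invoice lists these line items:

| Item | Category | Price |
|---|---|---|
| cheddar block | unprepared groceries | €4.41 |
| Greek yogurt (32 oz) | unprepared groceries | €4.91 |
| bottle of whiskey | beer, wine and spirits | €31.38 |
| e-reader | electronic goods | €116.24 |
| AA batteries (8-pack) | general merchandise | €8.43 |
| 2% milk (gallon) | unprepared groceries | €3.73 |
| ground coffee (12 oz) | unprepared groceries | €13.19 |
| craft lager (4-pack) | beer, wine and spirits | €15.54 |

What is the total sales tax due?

Cheddar block €4.41: unprepared groceries → 0% → €0.00
Greek yogurt (32 oz) €4.91: unprepared groceries → 0% → €0.00
Bottle of whiskey €31.38: beer, wine and spirits → 11% → €3.45
E-reader €116.24: electronic goods → 10% → €11.62
AA batteries (8-pack) €8.43: general merchandise → 3.25% → €0.27
2% milk (gallon) €3.73: unprepared groceries → 0% → €0.00
Ground coffee (12 oz) €13.19: unprepared groceries → 0% → €0.00
Craft lager (4-pack) €15.54: beer, wine and spirits → 11% → €1.71
Total tax = €3.45 + €11.62 + €0.27 + €1.71 = €17.05

€17.05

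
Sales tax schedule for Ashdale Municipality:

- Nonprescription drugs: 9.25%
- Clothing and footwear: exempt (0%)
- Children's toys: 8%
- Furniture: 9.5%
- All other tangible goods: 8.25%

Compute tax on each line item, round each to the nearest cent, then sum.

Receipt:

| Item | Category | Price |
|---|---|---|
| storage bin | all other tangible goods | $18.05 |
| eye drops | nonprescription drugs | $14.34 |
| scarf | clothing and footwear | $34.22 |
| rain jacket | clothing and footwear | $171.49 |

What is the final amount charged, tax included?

$240.92

Storage bin $18.05: all other tangible goods → 8.25% → $1.49
Eye drops $14.34: nonprescription drugs → 9.25% → $1.33
Scarf $34.22: clothing and footwear → 0% → $0.00
Rain jacket $171.49: clothing and footwear → 0% → $0.00
Subtotal = $238.10; tax = $2.82; total due = $240.92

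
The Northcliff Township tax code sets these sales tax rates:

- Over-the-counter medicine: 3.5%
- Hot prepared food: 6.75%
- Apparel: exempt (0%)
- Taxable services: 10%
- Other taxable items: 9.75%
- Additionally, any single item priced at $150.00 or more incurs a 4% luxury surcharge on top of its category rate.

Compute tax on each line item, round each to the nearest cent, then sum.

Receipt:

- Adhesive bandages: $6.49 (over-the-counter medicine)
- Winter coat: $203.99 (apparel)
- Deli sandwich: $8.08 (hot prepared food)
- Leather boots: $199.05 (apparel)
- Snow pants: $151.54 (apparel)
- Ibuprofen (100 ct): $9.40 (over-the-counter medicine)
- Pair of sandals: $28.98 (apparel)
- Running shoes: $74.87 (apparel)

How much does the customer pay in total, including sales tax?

Adhesive bandages $6.49: over-the-counter medicine → 3.5% → $0.23
Winter coat $203.99: apparel → 0% + 4% surcharge = 4% → $8.16
Deli sandwich $8.08: hot prepared food → 6.75% → $0.55
Leather boots $199.05: apparel → 0% + 4% surcharge = 4% → $7.96
Snow pants $151.54: apparel → 0% + 4% surcharge = 4% → $6.06
Ibuprofen (100 ct) $9.40: over-the-counter medicine → 3.5% → $0.33
Pair of sandals $28.98: apparel → 0% → $0.00
Running shoes $74.87: apparel → 0% → $0.00
Subtotal = $682.40; tax = $23.29; total due = $705.69

$705.69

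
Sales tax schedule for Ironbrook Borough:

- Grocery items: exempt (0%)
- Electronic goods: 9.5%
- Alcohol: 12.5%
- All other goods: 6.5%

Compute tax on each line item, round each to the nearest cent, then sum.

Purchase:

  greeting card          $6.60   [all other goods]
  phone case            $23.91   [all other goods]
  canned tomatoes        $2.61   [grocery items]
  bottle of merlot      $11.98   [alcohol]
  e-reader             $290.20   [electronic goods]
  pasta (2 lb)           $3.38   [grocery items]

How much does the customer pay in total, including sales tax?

Greeting card $6.60: all other goods → 6.5% → $0.43
Phone case $23.91: all other goods → 6.5% → $1.55
Canned tomatoes $2.61: grocery items → 0% → $0.00
Bottle of merlot $11.98: alcohol → 12.5% → $1.50
E-reader $290.20: electronic goods → 9.5% → $27.57
Pasta (2 lb) $3.38: grocery items → 0% → $0.00
Subtotal = $338.68; tax = $31.05; total due = $369.73

$369.73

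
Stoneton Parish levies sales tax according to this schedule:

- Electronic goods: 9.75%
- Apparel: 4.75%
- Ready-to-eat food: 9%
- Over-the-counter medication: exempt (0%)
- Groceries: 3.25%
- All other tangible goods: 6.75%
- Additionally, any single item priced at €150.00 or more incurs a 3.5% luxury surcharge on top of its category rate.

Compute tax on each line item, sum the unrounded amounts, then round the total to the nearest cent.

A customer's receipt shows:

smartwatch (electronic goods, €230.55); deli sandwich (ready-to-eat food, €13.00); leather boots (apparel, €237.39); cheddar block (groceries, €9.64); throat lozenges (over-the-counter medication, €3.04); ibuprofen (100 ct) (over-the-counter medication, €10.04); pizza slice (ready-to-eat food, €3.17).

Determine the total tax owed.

€51.90

Smartwatch €230.55: electronic goods → 9.75% + 3.5% surcharge = 13.25% → €30.547875
Deli sandwich €13.00: ready-to-eat food → 9% → €1.17
Leather boots €237.39: apparel → 4.75% + 3.5% surcharge = 8.25% → €19.584675
Cheddar block €9.64: groceries → 3.25% → €0.3133
Throat lozenges €3.04: over-the-counter medication → 0% → €0.00
Ibuprofen (100 ct) €10.04: over-the-counter medication → 0% → €0.00
Pizza slice €3.17: ready-to-eat food → 9% → €0.2853
Unrounded tax sum = €51.90115 → €51.90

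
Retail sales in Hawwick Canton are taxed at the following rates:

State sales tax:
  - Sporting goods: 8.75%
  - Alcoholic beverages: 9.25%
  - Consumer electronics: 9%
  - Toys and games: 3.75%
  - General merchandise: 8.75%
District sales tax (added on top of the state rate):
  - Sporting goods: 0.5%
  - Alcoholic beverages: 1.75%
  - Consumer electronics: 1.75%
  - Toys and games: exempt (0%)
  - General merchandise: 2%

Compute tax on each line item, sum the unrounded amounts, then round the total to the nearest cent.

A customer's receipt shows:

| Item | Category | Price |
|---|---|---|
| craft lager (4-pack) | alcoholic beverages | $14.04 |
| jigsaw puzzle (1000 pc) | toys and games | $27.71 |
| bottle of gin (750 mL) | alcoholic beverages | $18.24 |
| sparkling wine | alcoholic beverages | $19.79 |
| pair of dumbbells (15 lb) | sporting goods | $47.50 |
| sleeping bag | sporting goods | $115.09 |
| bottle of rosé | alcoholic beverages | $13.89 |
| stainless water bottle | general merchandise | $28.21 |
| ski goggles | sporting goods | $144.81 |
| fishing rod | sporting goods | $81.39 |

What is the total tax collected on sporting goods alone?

Pair of dumbbells (15 lb) $47.50: sporting goods → 8.75% + 0.5% district = 9.25% → $4.39375
Sleeping bag $115.09: sporting goods → 8.75% + 0.5% district = 9.25% → $10.645825
Ski goggles $144.81: sporting goods → 8.75% + 0.5% district = 9.25% → $13.394925
Fishing rod $81.39: sporting goods → 8.75% + 0.5% district = 9.25% → $7.528575
Tax on sporting goods: unrounded sum = $35.963075 → $35.96

$35.96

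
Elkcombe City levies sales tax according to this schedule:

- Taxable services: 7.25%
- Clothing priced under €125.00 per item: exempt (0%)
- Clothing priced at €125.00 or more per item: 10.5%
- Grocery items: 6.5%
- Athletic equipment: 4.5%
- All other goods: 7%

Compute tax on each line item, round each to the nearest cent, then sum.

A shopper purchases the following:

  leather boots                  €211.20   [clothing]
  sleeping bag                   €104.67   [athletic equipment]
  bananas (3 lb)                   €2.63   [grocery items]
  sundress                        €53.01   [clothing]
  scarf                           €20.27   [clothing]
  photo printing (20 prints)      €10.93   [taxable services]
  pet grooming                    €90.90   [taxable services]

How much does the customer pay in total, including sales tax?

Leather boots €211.20: clothing, €125.00 or more → 10.5% → €22.18
Sleeping bag €104.67: athletic equipment → 4.5% → €4.71
Bananas (3 lb) €2.63: grocery items → 6.5% → €0.17
Sundress €53.01: clothing, under €125.00 → 0% → €0.00
Scarf €20.27: clothing, under €125.00 → 0% → €0.00
Photo printing (20 prints) €10.93: taxable services → 7.25% → €0.79
Pet grooming €90.90: taxable services → 7.25% → €6.59
Subtotal = €493.61; tax = €34.44; total due = €528.05

€528.05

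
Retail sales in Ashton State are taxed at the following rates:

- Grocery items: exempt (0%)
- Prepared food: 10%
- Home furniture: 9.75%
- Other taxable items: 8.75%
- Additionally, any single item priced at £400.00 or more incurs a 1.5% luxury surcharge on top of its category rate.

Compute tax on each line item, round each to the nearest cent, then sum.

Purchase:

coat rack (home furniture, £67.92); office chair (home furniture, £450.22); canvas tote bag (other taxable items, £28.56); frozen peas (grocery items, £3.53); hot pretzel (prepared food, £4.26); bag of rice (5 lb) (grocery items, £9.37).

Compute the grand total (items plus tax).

Coat rack £67.92: home furniture → 9.75% → £6.62
Office chair £450.22: home furniture → 9.75% + 1.5% surcharge = 11.25% → £50.65
Canvas tote bag £28.56: other taxable items → 8.75% → £2.50
Frozen peas £3.53: grocery items → 0% → £0.00
Hot pretzel £4.26: prepared food → 10% → £0.43
Bag of rice (5 lb) £9.37: grocery items → 0% → £0.00
Subtotal = £563.86; tax = £60.20; total due = £624.06

£624.06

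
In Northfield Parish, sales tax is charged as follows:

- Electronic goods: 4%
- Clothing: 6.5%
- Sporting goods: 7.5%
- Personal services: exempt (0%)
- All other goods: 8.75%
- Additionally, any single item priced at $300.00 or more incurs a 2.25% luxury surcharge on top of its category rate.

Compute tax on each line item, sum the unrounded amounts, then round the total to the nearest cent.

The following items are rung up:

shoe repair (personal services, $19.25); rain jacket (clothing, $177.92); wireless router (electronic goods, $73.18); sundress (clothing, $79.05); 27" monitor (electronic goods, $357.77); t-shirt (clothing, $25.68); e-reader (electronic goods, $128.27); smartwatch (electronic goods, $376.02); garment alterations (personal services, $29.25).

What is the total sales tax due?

$72.29

Shoe repair $19.25: personal services → 0% → $0.00
Rain jacket $177.92: clothing → 6.5% → $11.5648
Wireless router $73.18: electronic goods → 4% → $2.9272
Sundress $79.05: clothing → 6.5% → $5.13825
27" monitor $357.77: electronic goods → 4% + 2.25% surcharge = 6.25% → $22.360625
T-shirt $25.68: clothing → 6.5% → $1.6692
E-reader $128.27: electronic goods → 4% → $5.1308
Smartwatch $376.02: electronic goods → 4% + 2.25% surcharge = 6.25% → $23.50125
Garment alterations $29.25: personal services → 0% → $0.00
Unrounded tax sum = $72.292125 → $72.29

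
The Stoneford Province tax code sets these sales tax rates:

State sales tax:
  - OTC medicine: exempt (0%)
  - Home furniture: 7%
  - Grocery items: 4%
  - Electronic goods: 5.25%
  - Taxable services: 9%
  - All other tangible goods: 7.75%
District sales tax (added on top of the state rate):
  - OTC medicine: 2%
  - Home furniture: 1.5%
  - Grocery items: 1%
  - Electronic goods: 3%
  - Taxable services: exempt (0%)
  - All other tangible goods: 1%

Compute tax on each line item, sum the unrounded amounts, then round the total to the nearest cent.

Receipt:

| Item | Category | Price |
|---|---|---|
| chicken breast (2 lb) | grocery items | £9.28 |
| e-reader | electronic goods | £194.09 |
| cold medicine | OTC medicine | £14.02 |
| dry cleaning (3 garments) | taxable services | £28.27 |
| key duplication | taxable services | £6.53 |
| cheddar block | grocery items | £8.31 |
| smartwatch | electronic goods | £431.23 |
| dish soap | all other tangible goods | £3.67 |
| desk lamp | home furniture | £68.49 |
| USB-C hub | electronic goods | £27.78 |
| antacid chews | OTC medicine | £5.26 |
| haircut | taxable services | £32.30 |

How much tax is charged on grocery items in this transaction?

Chicken breast (2 lb) £9.28: grocery items → 4% + 1% district = 5% → £0.464
Cheddar block £8.31: grocery items → 4% + 1% district = 5% → £0.4155
Tax on grocery items: unrounded sum = £0.8795 → £0.88

£0.88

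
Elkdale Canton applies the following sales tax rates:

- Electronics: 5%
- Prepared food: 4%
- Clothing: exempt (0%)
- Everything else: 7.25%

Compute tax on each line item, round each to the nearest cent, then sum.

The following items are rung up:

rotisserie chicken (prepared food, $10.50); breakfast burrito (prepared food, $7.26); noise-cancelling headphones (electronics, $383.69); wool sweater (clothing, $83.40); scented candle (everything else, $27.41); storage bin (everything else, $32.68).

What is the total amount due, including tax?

$569.19

Rotisserie chicken $10.50: prepared food → 4% → $0.42
Breakfast burrito $7.26: prepared food → 4% → $0.29
Noise-cancelling headphones $383.69: electronics → 5% → $19.18
Wool sweater $83.40: clothing → 0% → $0.00
Scented candle $27.41: everything else → 7.25% → $1.99
Storage bin $32.68: everything else → 7.25% → $2.37
Subtotal = $544.94; tax = $24.25; total due = $569.19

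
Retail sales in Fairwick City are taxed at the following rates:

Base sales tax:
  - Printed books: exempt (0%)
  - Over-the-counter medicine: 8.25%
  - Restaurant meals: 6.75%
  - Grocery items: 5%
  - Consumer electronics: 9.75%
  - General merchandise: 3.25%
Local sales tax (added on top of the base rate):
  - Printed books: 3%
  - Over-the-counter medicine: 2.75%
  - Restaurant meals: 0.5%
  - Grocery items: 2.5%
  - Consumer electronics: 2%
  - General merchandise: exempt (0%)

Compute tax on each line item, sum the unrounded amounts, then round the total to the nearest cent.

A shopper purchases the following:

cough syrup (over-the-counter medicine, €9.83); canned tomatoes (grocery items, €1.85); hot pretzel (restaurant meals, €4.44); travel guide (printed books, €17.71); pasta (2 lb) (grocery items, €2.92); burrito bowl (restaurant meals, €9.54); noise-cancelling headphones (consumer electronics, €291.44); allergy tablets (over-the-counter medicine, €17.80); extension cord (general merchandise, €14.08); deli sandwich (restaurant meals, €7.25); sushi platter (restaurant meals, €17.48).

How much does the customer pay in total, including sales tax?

€435.78

Cough syrup €9.83: over-the-counter medicine → 8.25% + 2.75% local = 11% → €1.0813
Canned tomatoes €1.85: grocery items → 5% + 2.5% local = 7.5% → €0.13875
Hot pretzel €4.44: restaurant meals → 6.75% + 0.5% local = 7.25% → €0.3219
Travel guide €17.71: printed books → 0% + 3% local = 3% → €0.5313
Pasta (2 lb) €2.92: grocery items → 5% + 2.5% local = 7.5% → €0.219
Burrito bowl €9.54: restaurant meals → 6.75% + 0.5% local = 7.25% → €0.69165
Noise-cancelling headphones €291.44: consumer electronics → 9.75% + 2% local = 11.75% → €34.2442
Allergy tablets €17.80: over-the-counter medicine → 8.25% + 2.75% local = 11% → €1.958
Extension cord €14.08: general merchandise → 3.25% + 0% local = 3.25% → €0.4576
Deli sandwich €7.25: restaurant meals → 6.75% + 0.5% local = 7.25% → €0.525625
Sushi platter €17.48: restaurant meals → 6.75% + 0.5% local = 7.25% → €1.2673
Subtotal = €394.34; unrounded tax = €41.436625 → €41.44; total due = €435.78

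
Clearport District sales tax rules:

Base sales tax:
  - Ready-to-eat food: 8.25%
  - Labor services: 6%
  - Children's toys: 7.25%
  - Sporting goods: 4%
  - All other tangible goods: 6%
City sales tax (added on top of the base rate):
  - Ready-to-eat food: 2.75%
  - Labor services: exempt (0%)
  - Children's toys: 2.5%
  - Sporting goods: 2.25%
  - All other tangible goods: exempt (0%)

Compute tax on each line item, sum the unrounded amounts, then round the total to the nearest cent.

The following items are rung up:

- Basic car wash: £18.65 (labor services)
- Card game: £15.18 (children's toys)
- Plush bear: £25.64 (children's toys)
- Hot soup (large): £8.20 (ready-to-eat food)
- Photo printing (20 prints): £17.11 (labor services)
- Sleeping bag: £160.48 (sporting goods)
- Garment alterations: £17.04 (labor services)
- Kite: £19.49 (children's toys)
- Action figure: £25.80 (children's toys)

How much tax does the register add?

Basic car wash £18.65: labor services → 6% + 0% city = 6% → £1.119
Card game £15.18: children's toys → 7.25% + 2.5% city = 9.75% → £1.48005
Plush bear £25.64: children's toys → 7.25% + 2.5% city = 9.75% → £2.4999
Hot soup (large) £8.20: ready-to-eat food → 8.25% + 2.75% city = 11% → £0.902
Photo printing (20 prints) £17.11: labor services → 6% + 0% city = 6% → £1.0266
Sleeping bag £160.48: sporting goods → 4% + 2.25% city = 6.25% → £10.03
Garment alterations £17.04: labor services → 6% + 0% city = 6% → £1.0224
Kite £19.49: children's toys → 7.25% + 2.5% city = 9.75% → £1.900275
Action figure £25.80: children's toys → 7.25% + 2.5% city = 9.75% → £2.5155
Unrounded tax sum = £22.495725 → £22.50

£22.50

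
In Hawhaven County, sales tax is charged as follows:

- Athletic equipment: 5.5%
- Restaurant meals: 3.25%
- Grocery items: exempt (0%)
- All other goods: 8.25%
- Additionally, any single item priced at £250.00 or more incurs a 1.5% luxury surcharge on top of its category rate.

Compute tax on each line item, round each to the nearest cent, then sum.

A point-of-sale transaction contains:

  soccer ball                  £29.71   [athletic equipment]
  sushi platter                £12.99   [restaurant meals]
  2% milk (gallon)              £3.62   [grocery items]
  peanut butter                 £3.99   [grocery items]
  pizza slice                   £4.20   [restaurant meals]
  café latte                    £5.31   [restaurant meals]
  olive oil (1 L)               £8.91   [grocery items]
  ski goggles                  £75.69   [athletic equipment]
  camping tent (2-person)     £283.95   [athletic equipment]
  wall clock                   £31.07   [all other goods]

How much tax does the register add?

£28.96

Soccer ball £29.71: athletic equipment → 5.5% → £1.63
Sushi platter £12.99: restaurant meals → 3.25% → £0.42
2% milk (gallon) £3.62: grocery items → 0% → £0.00
Peanut butter £3.99: grocery items → 0% → £0.00
Pizza slice £4.20: restaurant meals → 3.25% → £0.14
Café latte £5.31: restaurant meals → 3.25% → £0.17
Olive oil (1 L) £8.91: grocery items → 0% → £0.00
Ski goggles £75.69: athletic equipment → 5.5% → £4.16
Camping tent (2-person) £283.95: athletic equipment → 5.5% + 1.5% surcharge = 7% → £19.88
Wall clock £31.07: all other goods → 8.25% → £2.56
Total tax = £1.63 + £0.42 + £0.14 + £0.17 + £4.16 + £19.88 + £2.56 = £28.96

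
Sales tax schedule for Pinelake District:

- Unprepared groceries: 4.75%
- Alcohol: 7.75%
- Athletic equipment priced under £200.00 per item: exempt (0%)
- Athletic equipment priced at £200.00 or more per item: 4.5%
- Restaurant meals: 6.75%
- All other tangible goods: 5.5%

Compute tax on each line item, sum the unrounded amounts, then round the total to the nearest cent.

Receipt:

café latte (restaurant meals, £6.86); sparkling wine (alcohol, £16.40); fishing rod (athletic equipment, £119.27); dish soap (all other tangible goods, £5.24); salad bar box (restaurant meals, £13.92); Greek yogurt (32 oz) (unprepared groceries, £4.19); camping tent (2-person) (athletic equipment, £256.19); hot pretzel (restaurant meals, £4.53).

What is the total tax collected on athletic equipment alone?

Fishing rod £119.27: athletic equipment, under £200.00 → 0% → £0.00
Camping tent (2-person) £256.19: athletic equipment, £200.00 or more → 4.5% → £11.52855
Tax on athletic equipment: unrounded sum = £11.52855 → £11.53

£11.53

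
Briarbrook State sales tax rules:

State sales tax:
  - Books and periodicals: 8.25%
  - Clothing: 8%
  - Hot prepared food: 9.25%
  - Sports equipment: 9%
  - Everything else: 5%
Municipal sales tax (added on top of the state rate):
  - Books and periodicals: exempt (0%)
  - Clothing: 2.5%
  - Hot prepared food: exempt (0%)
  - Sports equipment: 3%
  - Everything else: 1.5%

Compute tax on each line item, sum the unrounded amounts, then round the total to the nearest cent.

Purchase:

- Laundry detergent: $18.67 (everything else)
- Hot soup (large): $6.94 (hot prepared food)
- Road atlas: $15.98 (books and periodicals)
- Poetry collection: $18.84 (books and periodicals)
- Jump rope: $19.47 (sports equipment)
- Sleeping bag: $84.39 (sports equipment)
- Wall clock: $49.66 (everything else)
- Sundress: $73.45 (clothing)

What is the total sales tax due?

Laundry detergent $18.67: everything else → 5% + 1.5% municipal = 6.5% → $1.21355
Hot soup (large) $6.94: hot prepared food → 9.25% + 0% municipal = 9.25% → $0.64195
Road atlas $15.98: books and periodicals → 8.25% + 0% municipal = 8.25% → $1.31835
Poetry collection $18.84: books and periodicals → 8.25% + 0% municipal = 8.25% → $1.5543
Jump rope $19.47: sports equipment → 9% + 3% municipal = 12% → $2.3364
Sleeping bag $84.39: sports equipment → 9% + 3% municipal = 12% → $10.1268
Wall clock $49.66: everything else → 5% + 1.5% municipal = 6.5% → $3.2279
Sundress $73.45: clothing → 8% + 2.5% municipal = 10.5% → $7.71225
Unrounded tax sum = $28.1315 → $28.13

$28.13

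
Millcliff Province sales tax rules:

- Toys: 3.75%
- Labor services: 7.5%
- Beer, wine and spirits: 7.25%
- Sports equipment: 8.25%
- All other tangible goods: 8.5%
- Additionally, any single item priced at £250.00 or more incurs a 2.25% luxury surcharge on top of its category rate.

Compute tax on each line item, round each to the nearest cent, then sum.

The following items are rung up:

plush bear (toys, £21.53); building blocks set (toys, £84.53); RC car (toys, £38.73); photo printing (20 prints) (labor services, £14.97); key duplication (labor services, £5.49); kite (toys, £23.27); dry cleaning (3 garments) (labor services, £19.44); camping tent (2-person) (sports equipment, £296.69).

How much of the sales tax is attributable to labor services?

£2.99

Photo printing (20 prints) £14.97: labor services → 7.5% → £1.12
Key duplication £5.49: labor services → 7.5% → £0.41
Dry cleaning (3 garments) £19.44: labor services → 7.5% → £1.46
Tax on labor services = £1.12 + £0.41 + £1.46 = £2.99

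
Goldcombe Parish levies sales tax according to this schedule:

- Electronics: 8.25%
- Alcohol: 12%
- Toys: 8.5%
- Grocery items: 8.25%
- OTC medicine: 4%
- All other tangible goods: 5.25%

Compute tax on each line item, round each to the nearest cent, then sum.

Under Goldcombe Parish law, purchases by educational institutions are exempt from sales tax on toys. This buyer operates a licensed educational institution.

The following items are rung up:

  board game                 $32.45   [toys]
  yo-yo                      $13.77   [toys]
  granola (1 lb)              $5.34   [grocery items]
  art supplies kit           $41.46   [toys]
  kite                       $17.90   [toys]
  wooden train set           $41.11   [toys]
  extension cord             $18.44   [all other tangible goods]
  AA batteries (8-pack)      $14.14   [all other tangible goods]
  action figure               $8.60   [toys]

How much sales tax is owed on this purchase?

Board game $32.45: toys, buyer-exempt → 0% → $0.00
Yo-yo $13.77: toys, buyer-exempt → 0% → $0.00
Granola (1 lb) $5.34: grocery items → 8.25% → $0.44
Art supplies kit $41.46: toys, buyer-exempt → 0% → $0.00
Kite $17.90: toys, buyer-exempt → 0% → $0.00
Wooden train set $41.11: toys, buyer-exempt → 0% → $0.00
Extension cord $18.44: all other tangible goods → 5.25% → $0.97
AA batteries (8-pack) $14.14: all other tangible goods → 5.25% → $0.74
Action figure $8.60: toys, buyer-exempt → 0% → $0.00
Total tax = $0.44 + $0.97 + $0.74 = $2.15

$2.15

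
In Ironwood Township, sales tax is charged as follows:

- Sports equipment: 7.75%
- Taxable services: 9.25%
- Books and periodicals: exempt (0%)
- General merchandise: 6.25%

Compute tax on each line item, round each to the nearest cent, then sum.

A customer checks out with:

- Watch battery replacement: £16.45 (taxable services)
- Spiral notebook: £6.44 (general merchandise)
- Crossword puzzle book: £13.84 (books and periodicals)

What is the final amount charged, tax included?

£38.65

Watch battery replacement £16.45: taxable services → 9.25% → £1.52
Spiral notebook £6.44: general merchandise → 6.25% → £0.40
Crossword puzzle book £13.84: books and periodicals → 0% → £0.00
Subtotal = £36.73; tax = £1.92; total due = £38.65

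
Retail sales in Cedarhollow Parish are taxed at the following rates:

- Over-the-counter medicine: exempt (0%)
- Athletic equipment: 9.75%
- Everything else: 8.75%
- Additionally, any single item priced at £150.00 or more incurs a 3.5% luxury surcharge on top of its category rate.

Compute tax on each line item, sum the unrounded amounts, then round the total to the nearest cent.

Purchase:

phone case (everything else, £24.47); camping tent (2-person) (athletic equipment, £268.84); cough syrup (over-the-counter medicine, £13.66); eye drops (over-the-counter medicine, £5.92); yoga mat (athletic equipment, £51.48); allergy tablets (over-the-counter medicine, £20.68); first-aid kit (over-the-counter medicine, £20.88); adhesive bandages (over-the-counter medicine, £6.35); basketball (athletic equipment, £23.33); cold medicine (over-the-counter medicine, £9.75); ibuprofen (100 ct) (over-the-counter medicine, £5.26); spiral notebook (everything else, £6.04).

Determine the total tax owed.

Phone case £24.47: everything else → 8.75% → £2.141125
Camping tent (2-person) £268.84: athletic equipment → 9.75% + 3.5% surcharge = 13.25% → £35.6213
Cough syrup £13.66: over-the-counter medicine → 0% → £0.00
Eye drops £5.92: over-the-counter medicine → 0% → £0.00
Yoga mat £51.48: athletic equipment → 9.75% → £5.0193
Allergy tablets £20.68: over-the-counter medicine → 0% → £0.00
First-aid kit £20.88: over-the-counter medicine → 0% → £0.00
Adhesive bandages £6.35: over-the-counter medicine → 0% → £0.00
Basketball £23.33: athletic equipment → 9.75% → £2.274675
Cold medicine £9.75: over-the-counter medicine → 0% → £0.00
Ibuprofen (100 ct) £5.26: over-the-counter medicine → 0% → £0.00
Spiral notebook £6.04: everything else → 8.75% → £0.5285
Unrounded tax sum = £45.5849 → £45.58

£45.58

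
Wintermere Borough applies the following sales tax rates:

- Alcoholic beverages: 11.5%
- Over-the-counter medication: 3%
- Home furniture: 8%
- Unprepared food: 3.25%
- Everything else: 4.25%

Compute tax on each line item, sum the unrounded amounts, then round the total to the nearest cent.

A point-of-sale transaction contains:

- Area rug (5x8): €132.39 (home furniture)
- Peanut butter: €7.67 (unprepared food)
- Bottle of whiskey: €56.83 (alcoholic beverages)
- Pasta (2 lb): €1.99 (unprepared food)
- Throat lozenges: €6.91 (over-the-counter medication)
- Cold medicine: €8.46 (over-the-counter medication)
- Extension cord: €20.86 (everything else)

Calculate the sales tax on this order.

Area rug (5x8) €132.39: home furniture → 8% → €10.5912
Peanut butter €7.67: unprepared food → 3.25% → €0.249275
Bottle of whiskey €56.83: alcoholic beverages → 11.5% → €6.53545
Pasta (2 lb) €1.99: unprepared food → 3.25% → €0.064675
Throat lozenges €6.91: over-the-counter medication → 3% → €0.2073
Cold medicine €8.46: over-the-counter medication → 3% → €0.2538
Extension cord €20.86: everything else → 4.25% → €0.88655
Unrounded tax sum = €18.78825 → €18.79

€18.79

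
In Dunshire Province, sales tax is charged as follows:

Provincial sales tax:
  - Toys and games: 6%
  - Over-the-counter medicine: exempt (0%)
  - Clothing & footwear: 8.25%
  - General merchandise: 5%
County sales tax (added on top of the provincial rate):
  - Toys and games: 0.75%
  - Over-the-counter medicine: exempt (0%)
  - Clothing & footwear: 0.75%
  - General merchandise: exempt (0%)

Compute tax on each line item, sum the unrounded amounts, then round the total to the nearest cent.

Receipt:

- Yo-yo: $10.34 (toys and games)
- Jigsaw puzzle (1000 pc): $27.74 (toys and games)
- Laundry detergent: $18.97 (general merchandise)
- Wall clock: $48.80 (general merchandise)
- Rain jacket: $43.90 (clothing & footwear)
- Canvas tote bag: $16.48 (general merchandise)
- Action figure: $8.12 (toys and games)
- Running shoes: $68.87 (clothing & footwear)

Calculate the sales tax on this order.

$17.48

Yo-yo $10.34: toys and games → 6% + 0.75% county = 6.75% → $0.69795
Jigsaw puzzle (1000 pc) $27.74: toys and games → 6% + 0.75% county = 6.75% → $1.87245
Laundry detergent $18.97: general merchandise → 5% + 0% county = 5% → $0.9485
Wall clock $48.80: general merchandise → 5% + 0% county = 5% → $2.44
Rain jacket $43.90: clothing & footwear → 8.25% + 0.75% county = 9% → $3.951
Canvas tote bag $16.48: general merchandise → 5% + 0% county = 5% → $0.824
Action figure $8.12: toys and games → 6% + 0.75% county = 6.75% → $0.5481
Running shoes $68.87: clothing & footwear → 8.25% + 0.75% county = 9% → $6.1983
Unrounded tax sum = $17.4803 → $17.48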